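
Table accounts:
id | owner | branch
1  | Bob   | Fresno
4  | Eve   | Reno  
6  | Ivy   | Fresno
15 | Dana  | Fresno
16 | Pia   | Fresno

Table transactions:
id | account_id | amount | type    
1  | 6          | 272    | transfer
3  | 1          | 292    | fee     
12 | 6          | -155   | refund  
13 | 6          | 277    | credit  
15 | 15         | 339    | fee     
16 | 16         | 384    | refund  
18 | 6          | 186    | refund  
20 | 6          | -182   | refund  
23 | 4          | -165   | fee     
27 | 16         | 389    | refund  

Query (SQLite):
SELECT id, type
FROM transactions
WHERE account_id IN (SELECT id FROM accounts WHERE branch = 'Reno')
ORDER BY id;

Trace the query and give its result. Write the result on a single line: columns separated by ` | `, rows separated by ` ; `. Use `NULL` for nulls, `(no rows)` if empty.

23 | fee

Inner query: accounts.id where branch = 'Reno'.
Outer: keep transactions rows whose account_id is in that set.
Inner query → {4}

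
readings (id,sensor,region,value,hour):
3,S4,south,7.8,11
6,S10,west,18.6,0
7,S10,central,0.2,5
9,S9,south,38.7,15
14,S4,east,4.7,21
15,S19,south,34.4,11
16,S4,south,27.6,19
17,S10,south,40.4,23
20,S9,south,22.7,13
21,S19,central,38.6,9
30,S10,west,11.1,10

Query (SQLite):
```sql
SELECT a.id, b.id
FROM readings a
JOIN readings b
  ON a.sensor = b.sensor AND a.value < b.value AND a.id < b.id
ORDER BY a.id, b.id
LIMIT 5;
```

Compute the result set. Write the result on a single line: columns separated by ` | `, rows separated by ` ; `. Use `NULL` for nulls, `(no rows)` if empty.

Pairs (a,b) with same sensor, a.value < b.value, a.id < b.id.
sensor groups: S10:{6,7,17,30} S19:{15,21} S4:{3,14,16} S9:{9,20}
Ordered by (a.id, b.id); first 5.

3 | 16 ; 6 | 17 ; 7 | 17 ; 7 | 30 ; 14 | 16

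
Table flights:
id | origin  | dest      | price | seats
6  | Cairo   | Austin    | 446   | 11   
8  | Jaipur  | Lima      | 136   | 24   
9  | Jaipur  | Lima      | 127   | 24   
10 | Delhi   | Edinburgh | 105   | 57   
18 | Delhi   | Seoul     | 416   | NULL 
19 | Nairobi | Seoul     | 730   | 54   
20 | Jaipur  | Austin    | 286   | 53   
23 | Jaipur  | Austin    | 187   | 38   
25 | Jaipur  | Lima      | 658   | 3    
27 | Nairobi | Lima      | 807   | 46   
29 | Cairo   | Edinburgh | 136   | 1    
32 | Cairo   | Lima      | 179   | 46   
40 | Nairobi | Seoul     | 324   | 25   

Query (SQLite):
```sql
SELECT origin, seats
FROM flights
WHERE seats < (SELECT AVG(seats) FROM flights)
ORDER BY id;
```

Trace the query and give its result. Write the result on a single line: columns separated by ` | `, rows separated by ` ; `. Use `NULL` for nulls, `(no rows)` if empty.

Scalar subquery: AVG(seats) over all flights rows = 31.833333 (≈; comparison uses full precision).
Keep rows where seats < that value.

Cairo | 11 ; Jaipur | 24 ; Jaipur | 24 ; Jaipur | 3 ; Cairo | 1 ; Nairobi | 25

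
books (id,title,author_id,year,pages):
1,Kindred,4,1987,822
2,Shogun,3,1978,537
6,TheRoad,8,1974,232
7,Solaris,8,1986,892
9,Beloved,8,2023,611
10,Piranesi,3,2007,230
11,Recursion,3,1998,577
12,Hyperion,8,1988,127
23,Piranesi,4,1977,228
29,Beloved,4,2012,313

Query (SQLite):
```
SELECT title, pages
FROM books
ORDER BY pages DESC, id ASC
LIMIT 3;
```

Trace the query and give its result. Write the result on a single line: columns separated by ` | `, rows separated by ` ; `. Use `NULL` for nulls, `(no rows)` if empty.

Solaris | 892 ; Kindred | 822 ; Beloved | 611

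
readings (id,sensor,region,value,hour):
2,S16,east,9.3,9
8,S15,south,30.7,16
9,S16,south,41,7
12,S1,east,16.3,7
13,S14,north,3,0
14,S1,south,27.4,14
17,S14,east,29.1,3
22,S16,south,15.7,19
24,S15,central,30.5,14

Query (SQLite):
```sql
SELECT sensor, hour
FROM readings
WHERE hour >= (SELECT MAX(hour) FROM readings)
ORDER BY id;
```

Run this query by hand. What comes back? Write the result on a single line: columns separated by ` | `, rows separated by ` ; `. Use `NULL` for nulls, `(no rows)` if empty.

Scalar subquery: MAX(hour) over all readings rows = 19.
Keep rows where hour >= that value.

S16 | 19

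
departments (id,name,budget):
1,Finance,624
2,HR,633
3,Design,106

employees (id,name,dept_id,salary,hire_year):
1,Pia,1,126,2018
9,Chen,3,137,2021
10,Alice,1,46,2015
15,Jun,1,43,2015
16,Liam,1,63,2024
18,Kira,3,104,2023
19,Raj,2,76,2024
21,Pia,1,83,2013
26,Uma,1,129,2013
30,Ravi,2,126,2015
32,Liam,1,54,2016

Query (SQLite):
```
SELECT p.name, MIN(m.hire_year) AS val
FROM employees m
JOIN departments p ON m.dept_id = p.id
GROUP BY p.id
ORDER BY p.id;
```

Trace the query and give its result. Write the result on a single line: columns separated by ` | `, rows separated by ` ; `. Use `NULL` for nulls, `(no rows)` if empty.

Finance | 2013 ; HR | 2015 ; Design | 2021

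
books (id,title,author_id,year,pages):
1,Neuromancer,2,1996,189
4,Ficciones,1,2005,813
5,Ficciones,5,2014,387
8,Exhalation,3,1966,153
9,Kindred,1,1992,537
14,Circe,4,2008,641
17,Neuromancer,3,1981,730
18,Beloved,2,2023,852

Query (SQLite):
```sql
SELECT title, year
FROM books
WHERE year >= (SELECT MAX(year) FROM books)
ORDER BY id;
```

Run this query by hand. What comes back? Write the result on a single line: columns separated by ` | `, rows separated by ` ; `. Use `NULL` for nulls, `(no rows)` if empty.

Scalar subquery: MAX(year) over all books rows = 2023.
Keep rows where year >= that value.

Beloved | 2023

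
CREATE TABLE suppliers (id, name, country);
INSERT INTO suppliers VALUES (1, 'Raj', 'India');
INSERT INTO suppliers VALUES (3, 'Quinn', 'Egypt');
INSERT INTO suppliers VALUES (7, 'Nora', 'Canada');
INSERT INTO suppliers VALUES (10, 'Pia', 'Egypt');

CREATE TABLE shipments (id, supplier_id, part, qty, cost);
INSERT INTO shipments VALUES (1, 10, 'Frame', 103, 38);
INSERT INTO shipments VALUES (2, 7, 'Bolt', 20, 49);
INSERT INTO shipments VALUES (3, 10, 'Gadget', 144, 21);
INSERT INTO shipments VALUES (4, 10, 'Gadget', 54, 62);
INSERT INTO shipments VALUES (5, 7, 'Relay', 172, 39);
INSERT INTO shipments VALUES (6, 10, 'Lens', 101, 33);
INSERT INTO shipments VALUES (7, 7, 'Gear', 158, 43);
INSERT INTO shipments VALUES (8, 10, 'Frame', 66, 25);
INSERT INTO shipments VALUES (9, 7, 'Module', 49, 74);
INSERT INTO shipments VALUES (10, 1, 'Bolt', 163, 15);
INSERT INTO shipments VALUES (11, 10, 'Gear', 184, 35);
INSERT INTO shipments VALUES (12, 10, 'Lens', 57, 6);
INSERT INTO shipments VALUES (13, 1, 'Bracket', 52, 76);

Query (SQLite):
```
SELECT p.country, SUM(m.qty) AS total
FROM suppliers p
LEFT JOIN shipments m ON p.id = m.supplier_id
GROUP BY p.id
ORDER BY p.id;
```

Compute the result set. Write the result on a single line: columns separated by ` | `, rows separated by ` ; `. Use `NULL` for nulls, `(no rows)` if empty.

LEFT JOIN keeps every suppliers row; unmatched ones get NULL for shipments columns.
Group by suppliers.id and compute SUM(m.qty). SUM over an all-NULL group is NULL.
  1: ids {10, 13} → SUM(m.qty)=215
  3: ids {—} → SUM(m.qty)=NULL
  7: ids {2, 5, 7, 9} → SUM(m.qty)=399
  10: ids {1, 3, 4, 6, 8, 11, 12} → SUM(m.qty)=709

India | 215 ; Egypt | NULL ; Canada | 399 ; Egypt | 709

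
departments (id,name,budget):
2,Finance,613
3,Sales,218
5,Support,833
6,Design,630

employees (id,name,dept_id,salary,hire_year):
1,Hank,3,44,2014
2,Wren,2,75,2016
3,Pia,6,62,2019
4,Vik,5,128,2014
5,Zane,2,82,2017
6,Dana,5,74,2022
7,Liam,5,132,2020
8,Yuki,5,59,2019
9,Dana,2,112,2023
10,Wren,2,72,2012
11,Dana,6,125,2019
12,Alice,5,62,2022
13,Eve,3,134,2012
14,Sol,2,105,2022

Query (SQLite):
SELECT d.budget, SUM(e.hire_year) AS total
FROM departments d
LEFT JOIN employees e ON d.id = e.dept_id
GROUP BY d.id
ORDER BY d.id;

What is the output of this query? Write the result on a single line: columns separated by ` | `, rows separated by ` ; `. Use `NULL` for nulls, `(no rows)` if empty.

613 | 10090 ; 218 | 4026 ; 833 | 10097 ; 630 | 4038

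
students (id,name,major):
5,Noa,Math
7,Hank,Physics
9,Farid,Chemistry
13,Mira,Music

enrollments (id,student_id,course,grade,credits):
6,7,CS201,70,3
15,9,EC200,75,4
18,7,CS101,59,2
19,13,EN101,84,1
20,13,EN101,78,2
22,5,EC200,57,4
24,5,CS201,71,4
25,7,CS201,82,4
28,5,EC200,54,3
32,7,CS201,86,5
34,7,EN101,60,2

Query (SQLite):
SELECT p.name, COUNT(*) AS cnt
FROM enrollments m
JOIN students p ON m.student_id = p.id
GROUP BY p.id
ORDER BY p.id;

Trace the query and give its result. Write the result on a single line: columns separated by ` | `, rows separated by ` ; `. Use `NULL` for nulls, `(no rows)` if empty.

Noa | 3 ; Hank | 5 ; Farid | 1 ; Mira | 2

Join each enrollments row to its students via student_id.
Group joined rows by students.id; compute COUNT(*) per group.
  5: ids {22, 24, 28} → COUNT(*)=3
  7: ids {6, 18, 25, 32, 34} → COUNT(*)=5
  9: ids {15} → COUNT(*)=1
  13: ids {19, 20} → COUNT(*)=2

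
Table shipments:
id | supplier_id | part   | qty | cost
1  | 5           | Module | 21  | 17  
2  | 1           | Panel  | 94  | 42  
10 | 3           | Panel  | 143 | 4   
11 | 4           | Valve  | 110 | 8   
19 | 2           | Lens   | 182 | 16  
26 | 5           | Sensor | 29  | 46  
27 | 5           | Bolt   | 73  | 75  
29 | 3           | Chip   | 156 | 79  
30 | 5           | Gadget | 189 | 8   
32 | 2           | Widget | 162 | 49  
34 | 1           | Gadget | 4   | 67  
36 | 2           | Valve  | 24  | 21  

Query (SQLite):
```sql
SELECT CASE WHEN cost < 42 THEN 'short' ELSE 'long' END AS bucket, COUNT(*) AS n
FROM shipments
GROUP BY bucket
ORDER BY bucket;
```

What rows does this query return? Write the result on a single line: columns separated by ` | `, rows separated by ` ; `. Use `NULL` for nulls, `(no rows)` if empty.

Bucket rows by cost < 42 → 'short' else 'long'; count each bucket.

long | 6 ; short | 6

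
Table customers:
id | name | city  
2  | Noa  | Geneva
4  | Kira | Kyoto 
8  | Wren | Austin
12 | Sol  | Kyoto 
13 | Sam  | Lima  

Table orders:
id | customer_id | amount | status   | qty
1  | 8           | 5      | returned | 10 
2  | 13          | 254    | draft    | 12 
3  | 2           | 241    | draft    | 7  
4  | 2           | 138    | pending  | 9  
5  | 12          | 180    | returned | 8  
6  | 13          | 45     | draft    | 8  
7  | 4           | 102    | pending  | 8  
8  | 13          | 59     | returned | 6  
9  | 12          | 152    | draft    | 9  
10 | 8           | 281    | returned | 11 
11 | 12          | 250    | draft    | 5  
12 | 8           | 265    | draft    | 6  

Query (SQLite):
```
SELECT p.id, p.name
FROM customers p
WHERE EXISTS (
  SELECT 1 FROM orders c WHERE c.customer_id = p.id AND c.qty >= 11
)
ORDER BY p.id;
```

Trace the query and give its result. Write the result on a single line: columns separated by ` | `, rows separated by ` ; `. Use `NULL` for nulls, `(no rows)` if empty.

For each customers row, check whether any orders with matching customer_id has qty >= 11.
Keep rows where that is true.

8 | Wren ; 13 | Sam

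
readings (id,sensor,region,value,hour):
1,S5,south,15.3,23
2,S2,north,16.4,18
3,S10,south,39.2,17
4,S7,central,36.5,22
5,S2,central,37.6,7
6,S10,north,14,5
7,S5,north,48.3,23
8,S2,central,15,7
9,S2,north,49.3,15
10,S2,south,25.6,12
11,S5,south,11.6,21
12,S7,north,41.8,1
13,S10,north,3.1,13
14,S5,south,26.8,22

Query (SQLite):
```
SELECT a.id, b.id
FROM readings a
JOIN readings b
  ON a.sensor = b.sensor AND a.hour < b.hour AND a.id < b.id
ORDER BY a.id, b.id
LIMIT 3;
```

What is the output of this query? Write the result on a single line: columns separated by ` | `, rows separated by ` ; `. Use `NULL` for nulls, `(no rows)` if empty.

Pairs (a,b) with same sensor, a.hour < b.hour, a.id < b.id.
sensor groups: S10:{3,6,13} S2:{2,5,8,9,10} S5:{1,7,11,14} S7:{4,12}
Ordered by (a.id, b.id); first 3.

5 | 9 ; 5 | 10 ; 6 | 13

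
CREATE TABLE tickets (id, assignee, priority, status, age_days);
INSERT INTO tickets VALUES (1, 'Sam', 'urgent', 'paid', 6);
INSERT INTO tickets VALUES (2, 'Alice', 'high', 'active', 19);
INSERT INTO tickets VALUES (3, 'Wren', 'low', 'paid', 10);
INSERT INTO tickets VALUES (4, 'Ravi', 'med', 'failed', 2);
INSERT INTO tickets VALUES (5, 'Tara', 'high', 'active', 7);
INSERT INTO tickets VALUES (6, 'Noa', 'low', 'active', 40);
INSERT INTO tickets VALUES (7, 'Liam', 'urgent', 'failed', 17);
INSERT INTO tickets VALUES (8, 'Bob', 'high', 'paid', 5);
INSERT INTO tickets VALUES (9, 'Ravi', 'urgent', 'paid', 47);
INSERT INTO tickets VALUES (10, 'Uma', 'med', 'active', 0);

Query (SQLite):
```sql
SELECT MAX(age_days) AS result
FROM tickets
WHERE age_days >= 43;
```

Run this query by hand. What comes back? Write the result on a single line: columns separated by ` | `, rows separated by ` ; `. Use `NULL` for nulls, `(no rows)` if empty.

47

Rows where age_days >= 43 → age_days values: [47].
MAX of non-NULL values = 47.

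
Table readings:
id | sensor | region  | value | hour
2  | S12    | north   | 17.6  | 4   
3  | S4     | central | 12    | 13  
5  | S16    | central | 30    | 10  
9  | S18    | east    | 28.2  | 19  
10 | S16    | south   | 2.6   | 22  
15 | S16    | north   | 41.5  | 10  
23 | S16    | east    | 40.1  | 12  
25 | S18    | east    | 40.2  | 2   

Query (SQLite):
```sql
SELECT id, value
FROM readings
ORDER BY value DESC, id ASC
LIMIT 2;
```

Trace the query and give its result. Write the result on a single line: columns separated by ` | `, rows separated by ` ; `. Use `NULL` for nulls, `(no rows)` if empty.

15 | 41.5 ; 25 | 40.2

Sort by value desc, tiebreak id asc: (41.5, id=15), (40.2, id=25), (40.1, id=23), (30, id=5), (28.2, id=9) …. Take first 2.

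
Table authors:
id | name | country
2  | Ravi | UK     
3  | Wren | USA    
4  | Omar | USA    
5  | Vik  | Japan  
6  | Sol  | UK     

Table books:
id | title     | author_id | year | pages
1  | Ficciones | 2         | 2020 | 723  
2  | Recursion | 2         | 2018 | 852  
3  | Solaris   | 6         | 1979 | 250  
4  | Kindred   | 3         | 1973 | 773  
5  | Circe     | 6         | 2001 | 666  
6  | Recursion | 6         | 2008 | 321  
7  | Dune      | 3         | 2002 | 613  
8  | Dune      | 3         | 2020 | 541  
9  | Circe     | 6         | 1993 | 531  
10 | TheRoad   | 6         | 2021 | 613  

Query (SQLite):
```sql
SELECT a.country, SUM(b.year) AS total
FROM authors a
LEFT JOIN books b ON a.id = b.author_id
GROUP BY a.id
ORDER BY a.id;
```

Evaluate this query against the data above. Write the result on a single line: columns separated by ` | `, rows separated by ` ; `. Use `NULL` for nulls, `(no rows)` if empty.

LEFT JOIN keeps every authors row; unmatched ones get NULL for books columns.
Group by authors.id and compute SUM(b.year). SUM over an all-NULL group is NULL.
  2: ids {1, 2} → SUM(b.year)=4038
  3: ids {4, 7, 8} → SUM(b.year)=5995
  4: ids {—} → SUM(b.year)=NULL
  5: ids {—} → SUM(b.year)=NULL
  6: ids {3, 5, 6, 9, 10} → SUM(b.year)=10002

UK | 4038 ; USA | 5995 ; USA | NULL ; Japan | NULL ; UK | 10002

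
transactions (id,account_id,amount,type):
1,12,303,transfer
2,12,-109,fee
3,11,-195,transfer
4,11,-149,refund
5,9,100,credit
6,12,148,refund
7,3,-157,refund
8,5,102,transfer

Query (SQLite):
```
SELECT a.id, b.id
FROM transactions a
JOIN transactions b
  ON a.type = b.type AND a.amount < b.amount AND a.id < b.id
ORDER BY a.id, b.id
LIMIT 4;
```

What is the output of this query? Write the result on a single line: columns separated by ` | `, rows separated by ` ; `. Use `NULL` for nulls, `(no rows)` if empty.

3 | 8 ; 4 | 6

Pairs (a,b) with same type, a.amount < b.amount, a.id < b.id.
type groups: credit:{5} fee:{2} refund:{4,6,7} transfer:{1,3,8}
Ordered by (a.id, b.id); first 4.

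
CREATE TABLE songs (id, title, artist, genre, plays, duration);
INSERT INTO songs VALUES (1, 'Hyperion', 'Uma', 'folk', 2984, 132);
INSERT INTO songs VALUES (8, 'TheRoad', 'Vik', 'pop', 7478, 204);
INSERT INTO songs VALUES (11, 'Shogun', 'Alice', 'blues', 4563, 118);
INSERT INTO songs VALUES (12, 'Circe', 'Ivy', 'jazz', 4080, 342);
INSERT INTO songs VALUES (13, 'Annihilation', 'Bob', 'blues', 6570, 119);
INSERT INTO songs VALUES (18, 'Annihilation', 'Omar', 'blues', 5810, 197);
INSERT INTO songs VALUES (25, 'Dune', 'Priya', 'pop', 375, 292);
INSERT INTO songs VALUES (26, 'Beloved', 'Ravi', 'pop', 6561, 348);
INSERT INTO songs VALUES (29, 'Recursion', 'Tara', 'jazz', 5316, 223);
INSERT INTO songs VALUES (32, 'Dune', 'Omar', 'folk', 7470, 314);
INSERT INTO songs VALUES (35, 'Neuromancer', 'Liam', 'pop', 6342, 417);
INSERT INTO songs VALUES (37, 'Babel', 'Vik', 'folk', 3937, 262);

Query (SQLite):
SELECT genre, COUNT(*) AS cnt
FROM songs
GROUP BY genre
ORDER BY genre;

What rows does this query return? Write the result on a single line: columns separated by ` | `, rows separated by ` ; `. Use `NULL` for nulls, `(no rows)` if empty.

Partition songs by genre; compute COUNT(*) within each group.
  blues: ids {11, 13, 18} → COUNT(*)=3
  folk: ids {1, 32, 37} → COUNT(*)=3
  jazz: ids {12, 29} → COUNT(*)=2
  pop: ids {8, 25, 26, 35} → COUNT(*)=4

blues | 3 ; folk | 3 ; jazz | 2 ; pop | 4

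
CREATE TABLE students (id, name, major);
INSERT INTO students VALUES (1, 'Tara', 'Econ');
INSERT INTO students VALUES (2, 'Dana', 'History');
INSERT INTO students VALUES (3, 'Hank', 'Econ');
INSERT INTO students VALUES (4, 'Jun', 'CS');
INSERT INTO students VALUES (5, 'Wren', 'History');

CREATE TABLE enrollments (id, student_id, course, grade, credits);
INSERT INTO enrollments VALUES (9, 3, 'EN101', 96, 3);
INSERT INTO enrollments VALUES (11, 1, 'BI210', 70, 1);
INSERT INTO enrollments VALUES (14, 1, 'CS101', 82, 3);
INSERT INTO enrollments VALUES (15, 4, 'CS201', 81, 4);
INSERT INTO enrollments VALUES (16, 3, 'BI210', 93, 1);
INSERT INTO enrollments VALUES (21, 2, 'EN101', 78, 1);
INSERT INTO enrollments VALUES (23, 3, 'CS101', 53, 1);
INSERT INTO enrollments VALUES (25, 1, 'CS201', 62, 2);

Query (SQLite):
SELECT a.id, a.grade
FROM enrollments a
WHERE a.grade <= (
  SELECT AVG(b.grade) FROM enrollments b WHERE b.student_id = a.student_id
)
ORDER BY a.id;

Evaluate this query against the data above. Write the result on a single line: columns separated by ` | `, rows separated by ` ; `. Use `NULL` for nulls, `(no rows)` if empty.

11 | 70 ; 15 | 81 ; 21 | 78 ; 23 | 53 ; 25 | 62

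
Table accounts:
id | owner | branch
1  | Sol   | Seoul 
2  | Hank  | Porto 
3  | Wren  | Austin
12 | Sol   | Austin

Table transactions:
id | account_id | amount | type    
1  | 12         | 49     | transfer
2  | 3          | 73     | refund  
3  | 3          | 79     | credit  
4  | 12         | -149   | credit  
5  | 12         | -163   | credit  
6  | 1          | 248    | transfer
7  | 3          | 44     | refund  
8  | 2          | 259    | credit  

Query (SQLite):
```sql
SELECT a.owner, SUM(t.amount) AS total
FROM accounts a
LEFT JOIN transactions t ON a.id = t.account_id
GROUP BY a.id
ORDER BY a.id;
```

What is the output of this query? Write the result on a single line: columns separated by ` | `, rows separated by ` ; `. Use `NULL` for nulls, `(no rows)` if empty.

LEFT JOIN keeps every accounts row; unmatched ones get NULL for transactions columns.
Group by accounts.id and compute SUM(t.amount). SUM over an all-NULL group is NULL.
  1: ids {6} → SUM(t.amount)=248
  2: ids {8} → SUM(t.amount)=259
  3: ids {2, 3, 7} → SUM(t.amount)=196
  12: ids {1, 4, 5} → SUM(t.amount)=-263

Sol | 248 ; Hank | 259 ; Wren | 196 ; Sol | -263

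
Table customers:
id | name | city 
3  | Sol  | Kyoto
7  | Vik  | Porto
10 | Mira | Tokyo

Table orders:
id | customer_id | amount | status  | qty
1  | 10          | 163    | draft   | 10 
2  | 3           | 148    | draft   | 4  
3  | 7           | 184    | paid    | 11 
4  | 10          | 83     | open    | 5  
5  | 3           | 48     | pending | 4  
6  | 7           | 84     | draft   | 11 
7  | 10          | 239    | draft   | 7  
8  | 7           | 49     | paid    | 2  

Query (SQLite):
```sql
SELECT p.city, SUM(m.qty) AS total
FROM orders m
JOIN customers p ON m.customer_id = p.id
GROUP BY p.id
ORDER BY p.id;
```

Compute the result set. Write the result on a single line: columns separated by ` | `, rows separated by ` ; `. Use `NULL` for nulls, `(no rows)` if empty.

Kyoto | 8 ; Porto | 24 ; Tokyo | 22

Join each orders row to its customers via customer_id.
Group joined rows by customers.id; compute SUM(m.qty) per group.
  3: ids {2, 5} → SUM(m.qty)=8
  7: ids {3, 6, 8} → SUM(m.qty)=24
  10: ids {1, 4, 7} → SUM(m.qty)=22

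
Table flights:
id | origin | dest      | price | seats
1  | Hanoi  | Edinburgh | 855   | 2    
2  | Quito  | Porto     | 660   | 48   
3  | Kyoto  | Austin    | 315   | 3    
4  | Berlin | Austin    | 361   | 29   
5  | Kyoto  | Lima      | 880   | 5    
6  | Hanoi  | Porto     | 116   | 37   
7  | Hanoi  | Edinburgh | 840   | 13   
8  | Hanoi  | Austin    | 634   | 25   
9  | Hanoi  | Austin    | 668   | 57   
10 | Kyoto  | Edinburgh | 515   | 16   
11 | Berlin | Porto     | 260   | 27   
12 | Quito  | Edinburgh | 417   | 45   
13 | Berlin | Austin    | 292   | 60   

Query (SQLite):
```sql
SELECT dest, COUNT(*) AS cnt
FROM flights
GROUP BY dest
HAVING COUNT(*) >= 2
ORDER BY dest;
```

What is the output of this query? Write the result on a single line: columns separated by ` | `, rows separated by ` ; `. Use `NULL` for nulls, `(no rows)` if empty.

Partition flights by dest; compute COUNT(*) within each group.
HAVING: keep groups with count ≥ 2.
  Austin: ids {3, 4, 8, 9, 13} → COUNT(*)=5
  Edinburgh: ids {1, 7, 10, 12} → COUNT(*)=4
  Lima: ids {5} → COUNT(*)=1
  Porto: ids {2, 6, 11} → COUNT(*)=3

Austin | 5 ; Edinburgh | 4 ; Porto | 3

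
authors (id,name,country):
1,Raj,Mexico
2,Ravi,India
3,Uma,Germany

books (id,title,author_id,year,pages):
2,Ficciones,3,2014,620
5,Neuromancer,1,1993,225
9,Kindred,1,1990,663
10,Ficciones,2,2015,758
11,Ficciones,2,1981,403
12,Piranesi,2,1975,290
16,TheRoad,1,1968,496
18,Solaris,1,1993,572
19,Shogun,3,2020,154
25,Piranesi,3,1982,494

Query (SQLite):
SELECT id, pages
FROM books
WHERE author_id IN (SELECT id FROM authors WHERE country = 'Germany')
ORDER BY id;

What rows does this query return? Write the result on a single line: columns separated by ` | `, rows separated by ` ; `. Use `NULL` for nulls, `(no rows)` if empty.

2 | 620 ; 19 | 154 ; 25 | 494

Inner query: authors.id where country = 'Germany'.
Outer: keep books rows whose author_id is in that set.
Inner query → {3}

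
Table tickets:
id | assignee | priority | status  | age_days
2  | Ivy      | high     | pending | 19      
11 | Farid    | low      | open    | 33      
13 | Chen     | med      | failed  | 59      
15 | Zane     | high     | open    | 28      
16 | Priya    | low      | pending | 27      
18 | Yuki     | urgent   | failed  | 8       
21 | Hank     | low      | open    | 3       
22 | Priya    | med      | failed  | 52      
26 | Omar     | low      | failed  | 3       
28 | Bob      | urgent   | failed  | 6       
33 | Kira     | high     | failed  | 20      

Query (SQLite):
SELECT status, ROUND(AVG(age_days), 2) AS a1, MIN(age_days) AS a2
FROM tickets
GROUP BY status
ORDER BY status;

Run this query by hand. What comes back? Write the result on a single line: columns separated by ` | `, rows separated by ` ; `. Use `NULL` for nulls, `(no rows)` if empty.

failed | 24.67 | 3 ; open | 21.33 | 3 ; pending | 23 | 19

Group tickets by status.
Per group compute: ROUND(AVG(age_days), 2), MIN(age_days).
  failed: ids {13, 18, 22, 26, 28, 33} → ROUND(AVG(age_days), 2)=24.67, MIN(age_days)=3
  open: ids {11, 15, 21} → ROUND(AVG(age_days), 2)=21.33, MIN(age_days)=3
  pending: ids {2, 16} → ROUND(AVG(age_days), 2)=23, MIN(age_days)=19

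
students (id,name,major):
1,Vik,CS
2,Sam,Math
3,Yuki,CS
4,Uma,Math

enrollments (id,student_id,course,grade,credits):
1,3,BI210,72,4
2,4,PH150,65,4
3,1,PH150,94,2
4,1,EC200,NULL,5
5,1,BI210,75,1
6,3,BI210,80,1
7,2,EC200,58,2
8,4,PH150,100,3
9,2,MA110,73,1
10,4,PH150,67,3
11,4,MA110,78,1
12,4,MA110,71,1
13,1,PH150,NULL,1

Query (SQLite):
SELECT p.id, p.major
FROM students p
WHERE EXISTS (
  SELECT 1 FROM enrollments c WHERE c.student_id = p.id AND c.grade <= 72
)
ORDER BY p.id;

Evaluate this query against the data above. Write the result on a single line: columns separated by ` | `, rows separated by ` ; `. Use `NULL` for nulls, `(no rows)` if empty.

For each students row, check whether any enrollments with matching student_id has grade <= 72.
Keep rows where that is true.

2 | Math ; 3 | CS ; 4 | Math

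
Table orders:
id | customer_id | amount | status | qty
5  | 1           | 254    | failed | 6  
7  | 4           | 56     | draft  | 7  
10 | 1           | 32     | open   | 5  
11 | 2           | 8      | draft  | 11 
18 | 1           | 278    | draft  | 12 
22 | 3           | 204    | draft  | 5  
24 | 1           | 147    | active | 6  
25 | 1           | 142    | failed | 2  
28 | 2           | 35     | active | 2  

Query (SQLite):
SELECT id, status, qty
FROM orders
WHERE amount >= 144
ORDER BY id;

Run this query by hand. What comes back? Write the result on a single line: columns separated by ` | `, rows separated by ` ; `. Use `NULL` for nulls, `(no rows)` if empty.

5 | failed | 6 ; 18 | draft | 12 ; 22 | draft | 5 ; 24 | active | 6

amount >= 144: ids {5, 18, 22, 24}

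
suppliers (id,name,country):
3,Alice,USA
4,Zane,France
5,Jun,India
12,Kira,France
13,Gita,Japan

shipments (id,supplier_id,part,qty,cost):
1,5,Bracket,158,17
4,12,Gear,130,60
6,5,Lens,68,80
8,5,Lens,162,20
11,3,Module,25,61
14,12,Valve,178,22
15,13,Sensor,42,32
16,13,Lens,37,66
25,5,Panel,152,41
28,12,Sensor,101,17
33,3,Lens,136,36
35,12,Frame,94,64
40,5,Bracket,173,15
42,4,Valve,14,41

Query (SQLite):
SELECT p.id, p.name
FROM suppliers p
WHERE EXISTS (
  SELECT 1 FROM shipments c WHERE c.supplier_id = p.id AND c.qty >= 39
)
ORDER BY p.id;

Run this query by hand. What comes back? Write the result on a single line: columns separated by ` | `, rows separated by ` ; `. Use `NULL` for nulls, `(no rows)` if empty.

For each suppliers row, check whether any shipments with matching supplier_id has qty >= 39.
Keep rows where that is true.

3 | Alice ; 5 | Jun ; 12 | Kira ; 13 | Gita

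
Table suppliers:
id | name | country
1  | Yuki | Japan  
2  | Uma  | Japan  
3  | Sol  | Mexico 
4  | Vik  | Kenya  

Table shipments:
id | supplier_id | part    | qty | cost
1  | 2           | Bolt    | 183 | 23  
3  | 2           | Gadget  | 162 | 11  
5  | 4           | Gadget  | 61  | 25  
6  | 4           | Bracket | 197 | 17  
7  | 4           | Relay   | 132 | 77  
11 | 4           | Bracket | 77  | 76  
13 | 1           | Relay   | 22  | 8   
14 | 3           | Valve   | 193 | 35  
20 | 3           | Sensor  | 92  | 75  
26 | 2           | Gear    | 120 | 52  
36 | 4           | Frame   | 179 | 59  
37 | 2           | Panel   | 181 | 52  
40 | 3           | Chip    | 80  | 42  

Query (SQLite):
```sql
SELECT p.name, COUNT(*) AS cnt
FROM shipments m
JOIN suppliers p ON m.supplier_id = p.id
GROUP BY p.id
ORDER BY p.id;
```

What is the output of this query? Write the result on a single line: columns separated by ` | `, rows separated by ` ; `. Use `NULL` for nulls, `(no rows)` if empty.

Join each shipments row to its suppliers via supplier_id.
Group joined rows by suppliers.id; compute COUNT(*) per group.
  1: ids {13} → COUNT(*)=1
  2: ids {1, 3, 26, 37} → COUNT(*)=4
  3: ids {14, 20, 40} → COUNT(*)=3
  4: ids {5, 6, 7, 11, 36} → COUNT(*)=5

Yuki | 1 ; Uma | 4 ; Sol | 3 ; Vik | 5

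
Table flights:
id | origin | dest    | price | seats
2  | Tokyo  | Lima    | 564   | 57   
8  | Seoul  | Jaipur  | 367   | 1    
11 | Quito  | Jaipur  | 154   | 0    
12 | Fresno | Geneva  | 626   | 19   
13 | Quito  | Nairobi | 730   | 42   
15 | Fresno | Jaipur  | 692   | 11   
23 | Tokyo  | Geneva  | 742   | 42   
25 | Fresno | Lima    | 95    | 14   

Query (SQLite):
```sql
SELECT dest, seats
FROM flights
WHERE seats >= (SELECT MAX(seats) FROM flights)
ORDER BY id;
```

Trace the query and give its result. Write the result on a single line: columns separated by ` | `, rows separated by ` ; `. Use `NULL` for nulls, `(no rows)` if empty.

Lima | 57

Scalar subquery: MAX(seats) over all flights rows = 57.
Keep rows where seats >= that value.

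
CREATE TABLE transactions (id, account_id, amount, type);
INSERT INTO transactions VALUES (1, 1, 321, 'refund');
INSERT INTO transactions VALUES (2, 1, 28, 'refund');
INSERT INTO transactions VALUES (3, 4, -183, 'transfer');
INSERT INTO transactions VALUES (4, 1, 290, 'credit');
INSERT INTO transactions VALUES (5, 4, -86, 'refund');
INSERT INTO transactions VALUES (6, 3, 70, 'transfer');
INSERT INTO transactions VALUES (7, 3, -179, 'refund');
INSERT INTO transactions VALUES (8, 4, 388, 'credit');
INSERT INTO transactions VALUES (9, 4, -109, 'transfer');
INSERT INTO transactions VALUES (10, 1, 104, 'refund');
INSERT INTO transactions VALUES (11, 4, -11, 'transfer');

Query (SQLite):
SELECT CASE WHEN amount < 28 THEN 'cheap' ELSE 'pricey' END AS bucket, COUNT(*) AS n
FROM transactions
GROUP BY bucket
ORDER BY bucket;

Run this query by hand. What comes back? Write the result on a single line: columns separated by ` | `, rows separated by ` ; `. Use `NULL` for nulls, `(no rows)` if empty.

cheap | 5 ; pricey | 6

Bucket rows by amount < 28 → 'cheap' else 'pricey'; count each bucket.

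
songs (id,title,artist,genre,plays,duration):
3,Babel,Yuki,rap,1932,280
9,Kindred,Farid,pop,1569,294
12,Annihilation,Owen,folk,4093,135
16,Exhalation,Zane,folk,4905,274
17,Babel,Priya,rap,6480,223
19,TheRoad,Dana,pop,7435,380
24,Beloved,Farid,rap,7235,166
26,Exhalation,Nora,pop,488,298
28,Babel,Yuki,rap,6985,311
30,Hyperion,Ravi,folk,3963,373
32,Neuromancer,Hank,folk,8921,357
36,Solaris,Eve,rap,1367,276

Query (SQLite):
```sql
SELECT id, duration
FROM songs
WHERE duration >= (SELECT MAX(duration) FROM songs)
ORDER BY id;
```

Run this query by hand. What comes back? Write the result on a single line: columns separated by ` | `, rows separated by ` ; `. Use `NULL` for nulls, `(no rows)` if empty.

19 | 380

Scalar subquery: MAX(duration) over all songs rows = 380.
Keep rows where duration >= that value.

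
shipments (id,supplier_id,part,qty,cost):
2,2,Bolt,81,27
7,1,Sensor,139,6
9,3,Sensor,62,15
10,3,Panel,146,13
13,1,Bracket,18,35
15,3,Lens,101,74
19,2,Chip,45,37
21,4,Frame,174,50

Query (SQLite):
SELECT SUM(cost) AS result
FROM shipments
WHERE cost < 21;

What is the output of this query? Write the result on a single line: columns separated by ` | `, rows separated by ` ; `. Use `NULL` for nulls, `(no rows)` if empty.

34

Rows where cost < 21 → cost values: [6, 15, 13].
SUM of non-NULL values = 34.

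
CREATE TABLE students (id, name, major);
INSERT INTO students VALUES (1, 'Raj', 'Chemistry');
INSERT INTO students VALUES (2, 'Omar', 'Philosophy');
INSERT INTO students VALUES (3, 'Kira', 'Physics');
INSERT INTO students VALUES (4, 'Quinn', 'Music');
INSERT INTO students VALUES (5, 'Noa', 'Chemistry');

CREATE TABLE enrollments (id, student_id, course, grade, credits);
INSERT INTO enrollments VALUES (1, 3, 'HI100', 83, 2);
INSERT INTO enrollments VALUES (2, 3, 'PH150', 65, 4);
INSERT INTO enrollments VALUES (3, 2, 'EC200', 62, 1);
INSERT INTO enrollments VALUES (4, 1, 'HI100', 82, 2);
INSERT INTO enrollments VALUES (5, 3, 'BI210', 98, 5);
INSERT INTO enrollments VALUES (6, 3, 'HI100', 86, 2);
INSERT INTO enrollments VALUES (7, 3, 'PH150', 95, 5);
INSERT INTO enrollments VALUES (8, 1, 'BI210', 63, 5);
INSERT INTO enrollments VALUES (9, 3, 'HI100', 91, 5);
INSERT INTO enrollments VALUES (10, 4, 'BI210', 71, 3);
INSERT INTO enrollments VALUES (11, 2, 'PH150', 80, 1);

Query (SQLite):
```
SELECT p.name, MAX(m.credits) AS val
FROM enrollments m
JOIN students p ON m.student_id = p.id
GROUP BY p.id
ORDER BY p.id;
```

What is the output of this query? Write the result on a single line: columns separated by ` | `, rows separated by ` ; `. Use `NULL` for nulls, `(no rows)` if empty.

Raj | 5 ; Omar | 1 ; Kira | 5 ; Quinn | 3

Join each enrollments row to its students via student_id.
Group joined rows by students.id; compute MAX(m.credits) per group.
  1: ids {4, 8} → MAX(m.credits)=5
  2: ids {3, 11} → MAX(m.credits)=1
  3: ids {1, 2, 5, 6, 7, 9} → MAX(m.credits)=5
  4: ids {10} → MAX(m.credits)=3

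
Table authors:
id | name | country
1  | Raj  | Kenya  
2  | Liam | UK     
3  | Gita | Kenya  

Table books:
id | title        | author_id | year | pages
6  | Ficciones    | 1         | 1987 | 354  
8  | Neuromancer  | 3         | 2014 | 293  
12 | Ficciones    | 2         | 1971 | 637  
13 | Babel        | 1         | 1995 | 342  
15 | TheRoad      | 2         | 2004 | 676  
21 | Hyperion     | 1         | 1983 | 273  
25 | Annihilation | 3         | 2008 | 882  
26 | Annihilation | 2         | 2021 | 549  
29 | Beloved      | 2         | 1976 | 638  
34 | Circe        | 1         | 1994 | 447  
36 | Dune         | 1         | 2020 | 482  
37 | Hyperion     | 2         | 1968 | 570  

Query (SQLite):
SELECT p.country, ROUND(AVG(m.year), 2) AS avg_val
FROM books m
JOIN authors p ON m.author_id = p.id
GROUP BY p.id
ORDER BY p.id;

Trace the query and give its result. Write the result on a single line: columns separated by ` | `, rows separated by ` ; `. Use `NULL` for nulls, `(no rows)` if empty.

Kenya | 1995.8 ; UK | 1988 ; Kenya | 2011

Join each books row to its authors via author_id.
Group joined rows by authors.id; compute ROUND(AVG(m.year), 2) per group.
  1: ids {6, 13, 21, 34, 36} → ROUND(AVG(m.year), 2)=1995.8
  2: ids {12, 15, 26, 29, 37} → ROUND(AVG(m.year), 2)=1988
  3: ids {8, 25} → ROUND(AVG(m.year), 2)=2011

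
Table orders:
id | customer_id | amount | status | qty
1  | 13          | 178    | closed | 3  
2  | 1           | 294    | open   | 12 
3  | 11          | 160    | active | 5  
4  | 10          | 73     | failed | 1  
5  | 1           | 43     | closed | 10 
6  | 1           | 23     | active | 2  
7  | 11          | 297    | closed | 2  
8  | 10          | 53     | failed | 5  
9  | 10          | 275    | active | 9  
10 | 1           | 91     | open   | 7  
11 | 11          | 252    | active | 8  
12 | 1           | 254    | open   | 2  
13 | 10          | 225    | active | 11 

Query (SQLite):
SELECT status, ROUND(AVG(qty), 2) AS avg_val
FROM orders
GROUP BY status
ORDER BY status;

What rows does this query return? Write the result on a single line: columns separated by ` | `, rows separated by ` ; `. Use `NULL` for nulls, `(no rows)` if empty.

Partition orders by status; compute ROUND(AVG(qty), 2) within each group.
  active: ids {3, 6, 9, 11, 13} → ROUND(AVG(qty), 2)=7
  closed: ids {1, 5, 7} → ROUND(AVG(qty), 2)=5
  failed: ids {4, 8} → ROUND(AVG(qty), 2)=3
  open: ids {2, 10, 12} → ROUND(AVG(qty), 2)=7

active | 7 ; closed | 5 ; failed | 3 ; open | 7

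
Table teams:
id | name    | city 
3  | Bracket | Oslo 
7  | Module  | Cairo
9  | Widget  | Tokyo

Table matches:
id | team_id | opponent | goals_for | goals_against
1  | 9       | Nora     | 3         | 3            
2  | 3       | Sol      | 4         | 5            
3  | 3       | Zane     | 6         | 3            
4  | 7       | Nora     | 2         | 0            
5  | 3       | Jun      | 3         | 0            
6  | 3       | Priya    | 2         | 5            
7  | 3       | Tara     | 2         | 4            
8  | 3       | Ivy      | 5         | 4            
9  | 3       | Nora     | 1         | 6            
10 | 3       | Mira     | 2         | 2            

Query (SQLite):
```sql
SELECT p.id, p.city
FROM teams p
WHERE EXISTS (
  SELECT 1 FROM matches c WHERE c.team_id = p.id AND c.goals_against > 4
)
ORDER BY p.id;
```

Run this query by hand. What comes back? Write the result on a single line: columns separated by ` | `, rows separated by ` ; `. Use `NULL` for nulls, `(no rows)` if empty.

For each teams row, check whether any matches with matching team_id has goals_against > 4.
Keep rows where that is true.

3 | Oslo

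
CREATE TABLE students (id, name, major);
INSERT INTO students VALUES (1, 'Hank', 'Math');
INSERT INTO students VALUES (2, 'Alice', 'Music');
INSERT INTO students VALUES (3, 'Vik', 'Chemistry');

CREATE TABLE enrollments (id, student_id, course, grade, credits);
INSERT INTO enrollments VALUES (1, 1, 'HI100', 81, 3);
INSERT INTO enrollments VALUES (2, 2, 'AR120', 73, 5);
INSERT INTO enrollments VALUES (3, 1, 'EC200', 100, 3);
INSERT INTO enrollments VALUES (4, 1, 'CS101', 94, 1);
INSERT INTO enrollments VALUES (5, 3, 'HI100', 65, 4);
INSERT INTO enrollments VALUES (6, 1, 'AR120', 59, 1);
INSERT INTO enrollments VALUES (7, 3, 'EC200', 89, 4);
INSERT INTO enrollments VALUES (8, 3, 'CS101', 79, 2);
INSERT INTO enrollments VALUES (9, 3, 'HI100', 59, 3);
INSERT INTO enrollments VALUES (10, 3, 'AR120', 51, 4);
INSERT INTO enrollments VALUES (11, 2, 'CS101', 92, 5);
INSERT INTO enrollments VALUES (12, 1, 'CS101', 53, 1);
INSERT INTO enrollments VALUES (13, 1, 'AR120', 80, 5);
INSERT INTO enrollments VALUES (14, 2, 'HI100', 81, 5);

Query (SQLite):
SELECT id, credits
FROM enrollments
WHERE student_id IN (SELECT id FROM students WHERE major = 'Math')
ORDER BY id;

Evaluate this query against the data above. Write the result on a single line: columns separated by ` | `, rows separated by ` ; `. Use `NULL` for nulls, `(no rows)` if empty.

Inner query: students.id where major = 'Math'.
Outer: keep enrollments rows whose student_id is in that set.
Inner query → {1}

1 | 3 ; 3 | 3 ; 4 | 1 ; 6 | 1 ; 12 | 1 ; 13 | 5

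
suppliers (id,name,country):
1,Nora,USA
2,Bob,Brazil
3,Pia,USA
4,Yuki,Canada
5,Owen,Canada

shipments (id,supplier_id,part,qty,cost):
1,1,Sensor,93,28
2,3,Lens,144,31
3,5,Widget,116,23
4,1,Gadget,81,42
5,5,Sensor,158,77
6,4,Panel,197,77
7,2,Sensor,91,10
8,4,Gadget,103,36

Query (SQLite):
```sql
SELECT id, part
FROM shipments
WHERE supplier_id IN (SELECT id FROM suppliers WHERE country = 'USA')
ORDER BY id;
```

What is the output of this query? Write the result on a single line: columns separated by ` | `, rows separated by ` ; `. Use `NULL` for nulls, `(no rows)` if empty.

1 | Sensor ; 2 | Lens ; 4 | Gadget

Inner query: suppliers.id where country = 'USA'.
Outer: keep shipments rows whose supplier_id is in that set.
Inner query → {1, 3}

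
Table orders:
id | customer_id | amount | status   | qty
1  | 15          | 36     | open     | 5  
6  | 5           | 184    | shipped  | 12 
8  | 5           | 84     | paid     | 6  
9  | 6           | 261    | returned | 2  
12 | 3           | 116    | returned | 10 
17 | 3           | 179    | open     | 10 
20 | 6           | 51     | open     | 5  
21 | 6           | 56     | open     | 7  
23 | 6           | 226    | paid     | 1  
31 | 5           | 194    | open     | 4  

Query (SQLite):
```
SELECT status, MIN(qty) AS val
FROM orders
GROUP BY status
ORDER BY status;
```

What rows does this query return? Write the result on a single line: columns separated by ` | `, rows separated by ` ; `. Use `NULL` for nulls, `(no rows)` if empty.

Partition orders by status; compute MIN(qty) within each group.
  open: ids {1, 17, 20, 21, 31} → MIN(qty)=4
  paid: ids {8, 23} → MIN(qty)=1
  returned: ids {9, 12} → MIN(qty)=2
  shipped: ids {6} → MIN(qty)=12

open | 4 ; paid | 1 ; returned | 2 ; shipped | 12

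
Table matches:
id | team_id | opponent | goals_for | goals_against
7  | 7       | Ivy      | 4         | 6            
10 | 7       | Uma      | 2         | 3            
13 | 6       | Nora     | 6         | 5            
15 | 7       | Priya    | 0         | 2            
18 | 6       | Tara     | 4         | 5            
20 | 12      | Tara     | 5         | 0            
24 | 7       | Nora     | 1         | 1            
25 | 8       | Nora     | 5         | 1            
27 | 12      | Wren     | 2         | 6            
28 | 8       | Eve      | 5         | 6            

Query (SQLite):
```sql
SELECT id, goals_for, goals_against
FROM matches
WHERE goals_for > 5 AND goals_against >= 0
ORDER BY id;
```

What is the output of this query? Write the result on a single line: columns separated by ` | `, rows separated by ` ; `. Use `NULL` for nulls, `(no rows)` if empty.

13 | 6 | 5

goals_for > 5: ids {13}
goals_against >= 0: ids {7, 10, 13, 15, 18, 20, 24, 25, 27, 28}
Combine with AND.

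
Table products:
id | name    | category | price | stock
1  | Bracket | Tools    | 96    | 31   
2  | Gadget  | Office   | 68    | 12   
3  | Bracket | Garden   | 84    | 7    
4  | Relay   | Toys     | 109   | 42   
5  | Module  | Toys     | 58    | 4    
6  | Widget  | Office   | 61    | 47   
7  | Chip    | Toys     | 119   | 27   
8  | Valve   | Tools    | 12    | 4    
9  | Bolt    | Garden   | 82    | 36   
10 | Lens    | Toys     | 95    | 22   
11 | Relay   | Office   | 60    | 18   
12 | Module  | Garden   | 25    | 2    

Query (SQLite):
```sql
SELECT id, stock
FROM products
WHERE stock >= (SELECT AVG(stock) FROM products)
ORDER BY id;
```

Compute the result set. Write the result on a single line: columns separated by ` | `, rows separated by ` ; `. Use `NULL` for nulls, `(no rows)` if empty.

Scalar subquery: AVG(stock) over all products rows = 21.0.
Keep rows where stock >= that value.

1 | 31 ; 4 | 42 ; 6 | 47 ; 7 | 27 ; 9 | 36 ; 10 | 22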